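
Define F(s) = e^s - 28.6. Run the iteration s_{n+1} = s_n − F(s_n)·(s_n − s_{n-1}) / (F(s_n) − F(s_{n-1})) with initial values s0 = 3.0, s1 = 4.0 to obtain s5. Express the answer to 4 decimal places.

F(3.0) = -8.514463, F(4.0) = 25.998150
s2 = 4.000000 − 25.998150·(4.000000 − 3.000000) / (25.998150 − (-8.514463)) = 4.000000 − (25.998150)/(34.512613) = 3.246706
F(3.246706) = -2.894478
s3 = 3.246706 − (-2.894478)·(3.246706 − 4.000000) / (-2.894478 − 25.998150) = 3.246706 − (2.180393)/(-28.892628) = 3.322171
F(3.322171) = -0.879527
s4 = 3.322171 − (-0.879527)·(3.322171 − 3.246706) / (-0.879527 − (-2.894478)) = 3.322171 − (-0.066374)/(2.014950) = 3.355112
F(3.355112) = 0.048810
s5 = 3.355112 − 0.048810·(3.355112 − 3.322171) / (0.048810 − (-0.879527)) = 3.355112 − (0.001608)/(0.928338) = 3.353380

3.3534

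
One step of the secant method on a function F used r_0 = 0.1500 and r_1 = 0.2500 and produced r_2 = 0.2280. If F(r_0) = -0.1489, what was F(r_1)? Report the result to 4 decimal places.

The secant line through (0.1500, -0.1489) and (0.2500, F(r_1)) crosses zero at r_2 = 0.2280.
So (0.1500, -0.1489), (0.2500, F(r_1)), (0.2280, 0) are collinear:
F(r_1) = -0.1489 · (0.2500 − 0.2280) / (0.1500 − 0.2280) = -0.1489 · (0.022000)/(-0.078000) = 0.041997

0.0420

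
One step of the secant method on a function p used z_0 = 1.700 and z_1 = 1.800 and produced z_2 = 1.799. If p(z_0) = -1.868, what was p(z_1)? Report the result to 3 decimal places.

The secant line through (1.700, -1.868) and (1.800, p(z_1)) crosses zero at z_2 = 1.799.
So (1.700, -1.868), (1.800, p(z_1)), (1.799, 0) are collinear:
p(z_1) = -1.868 · (1.800 − 1.799) / (1.700 − 1.799) = -1.868 · (0.00100)/(-0.09900) = 0.01887

0.019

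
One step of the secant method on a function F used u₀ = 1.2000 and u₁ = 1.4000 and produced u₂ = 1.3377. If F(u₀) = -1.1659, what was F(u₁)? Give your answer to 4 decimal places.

The secant line through (1.2000, -1.1659) and (1.4000, F(u₁)) crosses zero at u₂ = 1.3377.
So (1.2000, -1.1659), (1.4000, F(u₁)), (1.3377, 0) are collinear:
F(u₁) = -1.1659 · (1.4000 − 1.3377) / (1.2000 − 1.3377) = -1.1659 · (0.062300)/(-0.137700) = 0.527491

0.5275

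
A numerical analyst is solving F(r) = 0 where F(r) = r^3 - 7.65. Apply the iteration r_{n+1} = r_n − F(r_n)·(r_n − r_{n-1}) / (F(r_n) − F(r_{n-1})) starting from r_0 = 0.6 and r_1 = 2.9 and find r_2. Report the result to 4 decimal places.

F(0.6) = -7.434000, F(2.9) = 16.739000
r_2 = 2.900000 − 16.739000·(2.900000 − 0.600000) / (16.739000 − (-7.434000)) = 2.900000 − (38.499700)/(24.173000) = 1.307326

1.3073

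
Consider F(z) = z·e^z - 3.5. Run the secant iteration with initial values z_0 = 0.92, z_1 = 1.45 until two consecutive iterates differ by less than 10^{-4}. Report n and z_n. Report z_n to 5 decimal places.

F(0.92) = -1.1914528, F(1.45) = 2.6815160
z_2 = 1.4500000 − 2.6815160·(0.5300000)/(3.8729689) = 1.0830455;  |Δ| = 0.3669545
F(1.0830455) = -0.3010507
z_3 = 1.0830455 − (-0.3010507)·(-0.3669545)/(-2.9825668) = 1.1200847;  |Δ| = 0.0370392
F(1.1200847) = -0.0668131
z_4 = 1.1200847 − (-0.0668131)·(0.0370392)/(0.2342376) = 1.1306496;  |Δ| = 0.0105649
F(1.1306496) = 0.0023772
z_5 = 1.1306496 − 0.0023772·(0.0105649)/(0.0691903) = 1.1302866;  |Δ| = 0.0003630
F(1.1302866) = -0.0000179
z_6 = 1.1302866 − (-0.0000179)·(-0.0003630)/(-0.0023951) = 1.1302893;  |Δ| = 0.0000027
|z_6 − z_5| = 0.0000027 < 10^{-4}

n = 6, z_n = 1.13029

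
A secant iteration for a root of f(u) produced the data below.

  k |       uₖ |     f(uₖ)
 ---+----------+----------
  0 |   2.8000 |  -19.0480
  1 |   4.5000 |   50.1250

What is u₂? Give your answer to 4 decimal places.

u₂ = 4.5000 − 50.1250·(4.5000 − 2.8000) / (50.1250 − (-19.0480))
   = 4.5000 − (85.212500)/(69.173000) = 3.268125

3.2681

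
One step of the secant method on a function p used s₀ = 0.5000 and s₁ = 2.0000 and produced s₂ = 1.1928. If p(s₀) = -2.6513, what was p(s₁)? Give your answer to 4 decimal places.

3.0891

The secant line through (0.5000, -2.6513) and (2.0000, p(s₁)) crosses zero at s₂ = 1.1928.
So (0.5000, -2.6513), (2.0000, p(s₁)), (1.1928, 0) are collinear:
p(s₁) = -2.6513 · (2.0000 − 1.1928) / (0.5000 − 1.1928) = -2.6513 · (0.807200)/(-0.692800) = 3.089101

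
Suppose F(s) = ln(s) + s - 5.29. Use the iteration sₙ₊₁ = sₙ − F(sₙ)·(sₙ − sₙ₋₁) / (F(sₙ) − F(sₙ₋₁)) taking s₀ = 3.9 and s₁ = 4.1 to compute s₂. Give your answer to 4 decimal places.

F(3.9) = -0.029023, F(4.1) = 0.220987
s₂ = 4.100000 − 0.220987·(4.100000 − 3.900000) / (0.220987 − (-0.029023)) = 4.100000 − (0.044197)/(0.250010) = 3.923218

3.9232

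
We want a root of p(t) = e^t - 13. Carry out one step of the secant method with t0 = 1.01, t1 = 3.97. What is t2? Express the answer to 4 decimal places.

1.6142

p(1.01) = -10.254399, p(3.97) = 39.984531
t2 = 3.970000 − 39.984531·(3.970000 − 1.010000) / (39.984531 − (-10.254399)) = 3.970000 − (118.354211)/(50.238930) = 1.614173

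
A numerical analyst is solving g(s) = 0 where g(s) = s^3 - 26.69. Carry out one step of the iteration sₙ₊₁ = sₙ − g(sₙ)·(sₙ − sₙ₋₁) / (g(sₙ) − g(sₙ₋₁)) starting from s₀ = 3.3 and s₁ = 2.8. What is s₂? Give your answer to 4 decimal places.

2.9694

g(3.3) = 9.247000, g(2.8) = -4.738000
s₂ = 2.800000 − (-4.738000)·(2.800000 − 3.300000) / (-4.738000 − 9.247000) = 2.800000 − (2.369000)/(-13.985000) = 2.969396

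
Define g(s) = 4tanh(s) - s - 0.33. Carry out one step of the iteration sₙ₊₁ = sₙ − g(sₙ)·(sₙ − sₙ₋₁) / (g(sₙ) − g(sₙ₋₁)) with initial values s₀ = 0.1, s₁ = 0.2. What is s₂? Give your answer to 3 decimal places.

0.111

g(0.1) = -0.03133, g(0.2) = 0.25950
s₂ = 0.20000 − 0.25950·(0.20000 − 0.10000) / (0.25950 − (-0.03133)) = 0.20000 − (0.02595)/(0.29083) = 0.11077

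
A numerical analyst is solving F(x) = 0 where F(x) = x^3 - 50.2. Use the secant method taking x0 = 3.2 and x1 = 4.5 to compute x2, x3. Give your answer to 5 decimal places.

3.58833, 3.66943

F(3.2) = -17.4320000, F(4.5) = 40.9250000
x2 = 4.5000000 − 40.9250000·(4.5000000 − 3.2000000) / (40.9250000 − (-17.4320000)) = 4.5000000 − (53.2025000)/(58.3570000) = 3.5883270
F(3.5883270) = -3.9963754
x3 = 3.5883270 − (-3.9963754)·(3.5883270 − 4.5000000) / (-3.9963754 − 40.9250000) = 3.5883270 − (3.6433875)/(-44.9213754) = 3.6694329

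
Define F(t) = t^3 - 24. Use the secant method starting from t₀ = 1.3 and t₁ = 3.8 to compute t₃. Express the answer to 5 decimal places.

2.72669

F(1.3) = -21.8030000, F(3.8) = 30.8720000
t₂ = 3.8000000 − 30.8720000·(3.8000000 − 1.3000000) / (30.8720000 − (-21.8030000)) = 3.8000000 − (77.1800000)/(52.6750000) = 2.3347888
F(2.3347888) = -11.2725089
t₃ = 2.3347888 − (-11.2725089)·(2.3347888 − 3.8000000) / (-11.2725089 − 30.8720000) = 2.3347888 − (16.5166062)/(-42.1445089) = 2.7266929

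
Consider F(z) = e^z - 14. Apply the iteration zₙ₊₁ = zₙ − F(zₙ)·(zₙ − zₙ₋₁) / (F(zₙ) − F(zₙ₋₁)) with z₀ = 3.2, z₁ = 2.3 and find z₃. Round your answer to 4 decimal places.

2.6555

F(3.2) = 10.532530, F(2.3) = -4.025818
z₂ = 2.300000 − (-4.025818)·(2.300000 − 3.200000) / (-4.025818 − 10.532530) = 2.300000 − (3.623236)/(-14.558348) = 2.548877
F(2.548877) = -1.207272
z₃ = 2.548877 − (-1.207272)·(2.548877 − 2.300000) / (-1.207272 − (-4.025818)) = 2.548877 − (-0.300462)/(2.818545) = 2.655479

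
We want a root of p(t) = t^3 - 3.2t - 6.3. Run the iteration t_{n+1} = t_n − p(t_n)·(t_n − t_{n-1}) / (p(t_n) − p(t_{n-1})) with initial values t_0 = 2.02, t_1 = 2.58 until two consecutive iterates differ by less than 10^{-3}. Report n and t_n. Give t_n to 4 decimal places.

n = 5, t_n = 2.4110

p(2.02) = -4.521592, p(2.58) = 2.617512
t_2 = 2.580000 − 2.617512·(0.560000)/(7.139104) = 2.374679;  |Δ| = 0.205321
p(2.374679) = -0.507917
t_3 = 2.374679 − (-0.507917)·(-0.205321)/(-3.125429) = 2.408046;  |Δ| = 0.033367
p(2.408046) = -0.042244
t_4 = 2.408046 − (-0.042244)·(0.033367)/(0.465673) = 2.411073;  |Δ| = 0.003027
p(2.411073) = 0.000792
t_5 = 2.411073 − 0.000792·(0.003027)/(0.043037) = 2.411017;  |Δ| = 0.000056
|t_5 − t_4| = 0.000056 < 10^{-3}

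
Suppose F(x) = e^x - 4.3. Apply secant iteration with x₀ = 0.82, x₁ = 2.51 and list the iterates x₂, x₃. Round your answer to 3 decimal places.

F(0.82) = -2.02950, F(2.51) = 8.00493
x₂ = 2.51000 − 8.00493·(2.51000 − 0.82000) / (8.00493 − (-2.02950)) = 2.51000 − (13.52833)/(10.03443) = 1.16181
F(1.16181) = -1.10429
x₃ = 1.16181 − (-1.10429)·(1.16181 − 2.51000) / (-1.10429 − 8.00493) = 1.16181 − (1.48880)/(-9.10922) = 1.32525

1.162, 1.325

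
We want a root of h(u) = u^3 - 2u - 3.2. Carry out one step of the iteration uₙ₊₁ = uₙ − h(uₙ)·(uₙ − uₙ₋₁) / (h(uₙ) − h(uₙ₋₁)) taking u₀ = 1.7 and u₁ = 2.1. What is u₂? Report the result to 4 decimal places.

h(1.7) = -1.687000, h(2.1) = 1.861000
u₂ = 2.100000 − 1.861000·(2.100000 − 1.700000) / (1.861000 − (-1.687000)) = 2.100000 − (0.744400)/(3.548000) = 1.890192

1.8902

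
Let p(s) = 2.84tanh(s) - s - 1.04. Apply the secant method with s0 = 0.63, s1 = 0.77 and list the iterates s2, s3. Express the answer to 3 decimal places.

p(0.63) = -0.08513, p(0.77) = 0.02728
s2 = 0.77000 − 0.02728·(0.77000 − 0.63000) / (0.02728 − (-0.08513)) = 0.77000 − (0.00382)/(0.11241) = 0.73603
p(0.73603) = 0.00391
s3 = 0.73603 − 0.00391·(0.73603 − 0.77000) / (0.00391 − 0.02728) = 0.73603 − (-0.00013)/(-0.02337) = 0.73034

0.736, 0.730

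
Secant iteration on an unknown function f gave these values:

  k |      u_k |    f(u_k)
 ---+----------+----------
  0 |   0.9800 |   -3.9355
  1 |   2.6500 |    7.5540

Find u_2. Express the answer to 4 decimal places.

u_2 = 2.6500 − 7.5540·(2.6500 − 0.9800) / (7.5540 − (-3.9355))
   = 2.6500 − (12.615180)/(11.489500) = 1.552025

1.5520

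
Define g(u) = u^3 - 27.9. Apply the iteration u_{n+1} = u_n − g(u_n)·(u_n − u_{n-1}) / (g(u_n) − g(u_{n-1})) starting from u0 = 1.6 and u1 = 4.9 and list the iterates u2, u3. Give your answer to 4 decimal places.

g(1.6) = -23.804000, g(4.9) = 89.749000
u2 = 4.900000 − 89.749000·(4.900000 − 1.600000) / (89.749000 − (-23.804000)) = 4.900000 − (296.171700)/(113.553000) = 2.291776
g(2.291776) = -15.863054
u3 = 2.291776 − (-15.863054)·(2.291776 − 4.900000) / (-15.863054 − 89.749000) = 2.291776 − (41.374405)/(-105.612054) = 2.683534

2.2918, 2.6835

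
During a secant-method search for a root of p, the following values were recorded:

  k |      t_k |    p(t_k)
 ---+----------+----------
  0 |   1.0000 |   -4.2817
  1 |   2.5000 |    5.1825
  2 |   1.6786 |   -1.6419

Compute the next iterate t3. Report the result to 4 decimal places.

1.8762

t3 = 1.6786 − (-1.6419)·(1.6786 − 2.5000) / (-1.6419 − 5.1825)
   = 1.6786 − (1.348657)/(-6.824400) = 1.876223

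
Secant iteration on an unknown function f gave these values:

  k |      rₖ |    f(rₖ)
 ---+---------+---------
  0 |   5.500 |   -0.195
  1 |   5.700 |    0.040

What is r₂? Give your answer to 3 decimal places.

r₂ = 5.700 − 0.040·(5.700 − 5.500) / (0.040 − (-0.195))
   = 5.700 − (0.00800)/(0.23500) = 5.66596

5.666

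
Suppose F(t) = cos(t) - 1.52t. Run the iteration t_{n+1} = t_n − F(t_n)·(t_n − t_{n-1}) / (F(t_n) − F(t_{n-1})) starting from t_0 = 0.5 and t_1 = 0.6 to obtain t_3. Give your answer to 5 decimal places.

F(0.5) = 0.1175826, F(0.6) = -0.0866644
t_2 = 0.6000000 − (-0.0866644)·(0.6000000 − 0.5000000) / (-0.0866644 − 0.1175826) = 0.6000000 − (-0.0086664)/(-0.2042469) = 0.5575688
F(0.5575688) = 0.0010394
t_3 = 0.5575688 − 0.0010394·(0.5575688 − 0.6000000) / (0.0010394 − (-0.0866644)) = 0.5575688 − (-0.0000441)/(0.0877038) = 0.5580717

0.55807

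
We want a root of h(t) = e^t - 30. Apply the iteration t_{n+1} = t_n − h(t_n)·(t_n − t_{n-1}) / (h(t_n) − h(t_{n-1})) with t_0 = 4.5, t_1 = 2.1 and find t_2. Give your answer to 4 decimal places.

2.7402

h(4.5) = 60.017131, h(2.1) = -21.833830
t_2 = 2.100000 − (-21.833830)·(2.100000 − 4.500000) / (-21.833830 − 60.017131) = 2.100000 − (52.401192)/(-81.850961) = 2.740203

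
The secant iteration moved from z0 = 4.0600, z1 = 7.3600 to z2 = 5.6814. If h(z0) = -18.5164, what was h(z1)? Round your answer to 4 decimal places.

The secant line through (4.0600, -18.5164) and (7.3600, h(z1)) crosses zero at z2 = 5.6814.
So (4.0600, -18.5164), (7.3600, h(z1)), (5.6814, 0) are collinear:
h(z1) = -18.5164 · (7.3600 − 5.6814) / (4.0600 − 5.6814) = -18.5164 · (1.678600)/(-1.621400) = 19.169624

19.1696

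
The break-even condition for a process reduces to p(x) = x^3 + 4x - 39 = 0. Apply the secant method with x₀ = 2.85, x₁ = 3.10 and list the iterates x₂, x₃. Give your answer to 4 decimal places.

2.9956, 2.9999

p(2.85) = -4.450875, p(3.10) = 3.191000
x₂ = 3.100000 − 3.191000·(3.100000 − 2.850000) / (3.191000 − (-4.450875)) = 3.100000 − (0.797750)/(7.641875) = 2.995608
p(2.995608) = -0.135976
x₃ = 2.995608 − (-0.135976)·(2.995608 − 3.100000) / (-0.135976 − 3.191000) = 2.995608 − (0.014195)/(-3.326976) = 2.999875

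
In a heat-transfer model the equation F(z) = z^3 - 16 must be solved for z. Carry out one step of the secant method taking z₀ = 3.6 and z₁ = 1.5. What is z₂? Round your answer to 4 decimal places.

F(3.6) = 30.656000, F(1.5) = -12.625000
z₂ = 1.500000 − (-12.625000)·(1.500000 − 3.600000) / (-12.625000 − 30.656000) = 1.500000 − (26.512500)/(-43.281000) = 2.112567

2.1126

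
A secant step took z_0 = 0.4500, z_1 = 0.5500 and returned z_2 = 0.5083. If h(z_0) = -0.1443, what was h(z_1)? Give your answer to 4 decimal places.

0.1032

The secant line through (0.4500, -0.1443) and (0.5500, h(z_1)) crosses zero at z_2 = 0.5083.
So (0.4500, -0.1443), (0.5500, h(z_1)), (0.5083, 0) are collinear:
h(z_1) = -0.1443 · (0.5500 − 0.5083) / (0.4500 − 0.5083) = -0.1443 · (0.041700)/(-0.058300) = 0.103213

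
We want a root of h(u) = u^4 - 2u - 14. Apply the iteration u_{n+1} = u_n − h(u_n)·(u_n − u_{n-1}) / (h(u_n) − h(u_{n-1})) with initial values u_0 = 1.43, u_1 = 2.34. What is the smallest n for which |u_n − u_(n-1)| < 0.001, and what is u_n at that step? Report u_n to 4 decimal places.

h(1.43) = -12.678384, h(2.34) = 11.302195
u_2 = 2.340000 − 11.302195·(0.910000)/(23.980579) = 1.911111;  |Δ| = 0.428889
h(1.911111) = -4.482587
u_3 = 1.911111 − (-4.482587)·(-0.428889)/(-15.784782) = 2.032908;  |Δ| = 0.121796
h(2.032908) = -0.986489
u_4 = 2.032908 − (-0.986489)·(0.121796)/(3.496098) = 2.067275;  |Δ| = 0.034367
h(2.067275) = 0.129327
u_5 = 2.067275 − 0.129327·(0.034367)/(1.115816) = 2.063292;  |Δ| = 0.003983
h(2.063292) = -0.003065
u_6 = 2.063292 − (-0.003065)·(-0.003983)/(-0.132392) = 2.063384;  |Δ| = 0.000092
|u_6 − u_5| = 0.000092 < 0.001

n = 6, u_n = 2.0634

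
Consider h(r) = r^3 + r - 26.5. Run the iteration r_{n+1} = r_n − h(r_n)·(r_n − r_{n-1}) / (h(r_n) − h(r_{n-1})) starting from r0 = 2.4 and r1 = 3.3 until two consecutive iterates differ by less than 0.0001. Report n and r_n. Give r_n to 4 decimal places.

n = 6, r_n = 2.8696

h(2.4) = -10.276000, h(3.3) = 12.737000
r2 = 3.300000 − 12.737000·(0.900000)/(23.013000) = 2.801877;  |Δ| = 0.498123
h(2.801877) = -1.701941
r3 = 2.801877 − (-1.701941)·(-0.498123)/(-14.438941) = 2.860592;  |Δ| = 0.058715
h(2.860592) = -0.231229
r4 = 2.860592 − (-0.231229)·(0.058715)/(1.470713) = 2.869823;  |Δ| = 0.009231
h(2.869823) = 0.005352
r5 = 2.869823 − 0.005352·(0.009231)/(0.236580) = 2.869614;  |Δ| = 0.000209
h(2.869614) = -0.000016
r6 = 2.869614 − (-0.000016)·(-0.000209)/(-0.005368) = 2.869615;  |Δ| = 0.000001
|r6 − r5| = 0.000001 < 0.0001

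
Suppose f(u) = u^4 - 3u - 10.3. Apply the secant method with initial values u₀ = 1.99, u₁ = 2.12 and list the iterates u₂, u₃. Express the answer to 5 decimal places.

2.00851, 2.01011

f(1.99) = -0.5876080, f(2.12) = 3.5396314
u₂ = 2.1200000 − 3.5396314·(2.1200000 − 1.9900000) / (3.5396314 − (-0.5876080)) = 2.1200000 − (0.4601521)/(4.1272394) = 2.0085085
f(2.0085085) = -0.0515109
u₃ = 2.0085085 − (-0.0515109)·(2.0085085 − 2.1200000) / (-0.0515109 − 3.5396314) = 2.0085085 − (0.0057430)/(-3.5911422) = 2.0101077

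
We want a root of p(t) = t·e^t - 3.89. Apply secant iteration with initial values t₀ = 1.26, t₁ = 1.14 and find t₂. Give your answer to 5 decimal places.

1.18451

p(1.26) = 0.5520311, p(1.14) = -0.3254841
t₂ = 1.1400000 − (-0.3254841)·(1.1400000 − 1.2600000) / (-0.3254841 − 0.5520311) = 1.1400000 − (0.0390581)/(-0.8775151) = 1.1845099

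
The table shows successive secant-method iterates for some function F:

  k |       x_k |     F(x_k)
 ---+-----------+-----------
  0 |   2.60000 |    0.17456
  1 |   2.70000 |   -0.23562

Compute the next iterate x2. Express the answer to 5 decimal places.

2.64256

x2 = 2.70000 − (-0.23562)·(2.70000 − 2.60000) / (-0.23562 − 0.17456)
   = 2.70000 − (-0.0235620)/(-0.4101800) = 2.6425569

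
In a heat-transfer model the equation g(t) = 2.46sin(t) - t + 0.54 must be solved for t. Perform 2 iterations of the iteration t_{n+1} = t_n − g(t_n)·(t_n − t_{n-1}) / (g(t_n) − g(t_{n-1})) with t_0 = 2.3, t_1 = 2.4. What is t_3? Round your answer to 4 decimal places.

2.3279

g(2.3) = 0.074435, g(2.4) = -0.198361
t_2 = 2.400000 − (-0.198361)·(2.400000 − 2.300000) / (-0.198361 − 0.074435) = 2.400000 − (-0.019836)/(-0.272795) = 2.327286
g(2.327286) = 0.001749
t_3 = 2.327286 − 0.001749·(2.327286 − 2.400000) / (0.001749 − (-0.198361)) = 2.327286 − (-0.000127)/(0.200109) = 2.327921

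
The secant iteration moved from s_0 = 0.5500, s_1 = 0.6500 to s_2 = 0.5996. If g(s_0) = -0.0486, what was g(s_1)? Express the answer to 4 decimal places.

The secant line through (0.5500, -0.0486) and (0.6500, g(s_1)) crosses zero at s_2 = 0.5996.
So (0.5500, -0.0486), (0.6500, g(s_1)), (0.5996, 0) are collinear:
g(s_1) = -0.0486 · (0.6500 − 0.5996) / (0.5500 − 0.5996) = -0.0486 · (0.050400)/(-0.049600) = 0.049384

0.0494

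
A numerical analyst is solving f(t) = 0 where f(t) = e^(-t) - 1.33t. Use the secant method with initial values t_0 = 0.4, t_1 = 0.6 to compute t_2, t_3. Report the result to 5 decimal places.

f(0.4) = 0.1383200, f(0.6) = -0.2491884
t_2 = 0.6000000 − (-0.2491884)·(0.6000000 − 0.4000000) / (-0.2491884 − 0.1383200) = 0.6000000 − (-0.0498377)/(-0.3875084) = 0.4713894
f(0.4713894) = -0.0028135
t_3 = 0.4713894 − (-0.0028135)·(0.4713894 − 0.6000000) / (-0.0028135 − (-0.2491884)) = 0.4713894 − (0.0003618)/(0.2463749) = 0.4699208

0.47139, 0.46992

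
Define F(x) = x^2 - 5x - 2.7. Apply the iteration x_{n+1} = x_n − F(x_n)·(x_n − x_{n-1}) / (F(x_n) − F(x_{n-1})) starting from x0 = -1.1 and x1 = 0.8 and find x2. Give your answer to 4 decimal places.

-0.3434

F(-1.1) = 4.010000, F(0.8) = -6.060000
x2 = 0.800000 − (-6.060000)·(0.800000 − (-1.100000)) / (-6.060000 − 4.010000) = 0.800000 − (-11.514000)/(-10.070000) = -0.343396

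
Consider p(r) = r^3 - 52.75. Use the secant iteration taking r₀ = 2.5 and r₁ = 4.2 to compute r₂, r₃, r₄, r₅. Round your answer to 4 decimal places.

3.5795, 3.7309, 3.7513, 3.7504

p(2.5) = -37.125000, p(4.2) = 21.338000
r₂ = 4.200000 − 21.338000·(4.200000 − 2.500000) / (21.338000 − (-37.125000)) = 4.200000 − (36.274600)/(58.463000) = 3.579529
p(3.579529) = -6.885398
r₃ = 3.579529 − (-6.885398)·(3.579529 − 4.200000) / (-6.885398 − 21.338000) = 3.579529 − (4.272190)/(-28.223398) = 3.730899
p(3.730899) = -0.817332
r₄ = 3.730899 − (-0.817332)·(3.730899 − 3.579529) / (-0.817332 − (-6.885398)) = 3.730899 − (-0.123720)/(6.068065) = 3.751288
p(3.751288) = 0.038738
r₅ = 3.751288 − 0.038738·(3.751288 − 3.730899) / (0.038738 − (-0.817332)) = 3.751288 − (0.000790)/(0.856070) = 3.750366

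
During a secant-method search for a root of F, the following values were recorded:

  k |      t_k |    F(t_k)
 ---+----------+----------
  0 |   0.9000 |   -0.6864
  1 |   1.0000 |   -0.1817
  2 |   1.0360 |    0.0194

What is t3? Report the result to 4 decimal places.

1.0325

t3 = 1.0360 − 0.0194·(1.0360 − 1.0000) / (0.0194 − (-0.1817))
   = 1.0360 − (0.000698)/(0.201100) = 1.032527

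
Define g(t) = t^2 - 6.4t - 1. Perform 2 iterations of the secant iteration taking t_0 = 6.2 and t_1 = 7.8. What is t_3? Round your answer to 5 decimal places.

g(6.2) = -2.2400000, g(7.8) = 9.9200000
t_2 = 7.8000000 − 9.9200000·(7.8000000 − 6.2000000) / (9.9200000 − (-2.2400000)) = 7.8000000 − (15.8720000)/(12.1600000) = 6.4947368
g(6.4947368) = -0.3847091
t_3 = 6.4947368 − (-0.3847091)·(6.4947368 − 7.8000000) / (-0.3847091 − 9.9200000) = 6.4947368 − (0.5021467)/(-10.3047091) = 6.5434667

6.54347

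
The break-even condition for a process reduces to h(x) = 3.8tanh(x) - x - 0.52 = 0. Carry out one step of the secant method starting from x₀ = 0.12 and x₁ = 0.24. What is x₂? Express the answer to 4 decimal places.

0.1896

h(0.12) = -0.186176, h(0.24) = 0.134884
x₂ = 0.240000 − 0.134884·(0.240000 − 0.120000) / (0.134884 − (-0.186176)) = 0.240000 − (0.016186)/(0.321060) = 0.189586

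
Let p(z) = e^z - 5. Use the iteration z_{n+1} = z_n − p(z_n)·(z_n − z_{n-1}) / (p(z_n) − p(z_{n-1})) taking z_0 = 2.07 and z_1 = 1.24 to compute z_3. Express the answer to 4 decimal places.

p(2.07) = 2.924823, p(1.24) = -1.544387
z_2 = 1.240000 − (-1.544387)·(1.240000 − 2.070000) / (-1.544387 − 2.924823) = 1.240000 − (1.281841)/(-4.469210) = 1.526816
p(1.526816) = -0.396504
z_3 = 1.526816 − (-0.396504)·(1.526816 − 1.240000) / (-0.396504 − (-1.544387)) = 1.526816 − (-0.113724)/(1.147882) = 1.625889

1.6259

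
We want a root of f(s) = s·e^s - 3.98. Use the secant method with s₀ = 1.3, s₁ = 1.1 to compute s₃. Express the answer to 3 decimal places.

1.200

f(1.3) = 0.79009, f(1.1) = -0.67542
s₂ = 1.10000 − (-0.67542)·(1.10000 − 1.30000) / (-0.67542 − 0.79009) = 1.10000 − (0.13508)/(-1.46550) = 1.19218
f(1.19218) = -0.05269
s₃ = 1.19218 − (-0.05269)·(1.19218 − 1.10000) / (-0.05269 − (-0.67542)) = 1.19218 − (-0.00486)/(0.62273) = 1.19997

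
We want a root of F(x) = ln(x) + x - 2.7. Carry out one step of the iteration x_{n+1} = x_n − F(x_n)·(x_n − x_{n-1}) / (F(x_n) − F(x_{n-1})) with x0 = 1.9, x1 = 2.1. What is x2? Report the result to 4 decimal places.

2.0054

F(1.9) = -0.158146, F(2.1) = 0.141937
x2 = 2.100000 − 0.141937·(2.100000 − 1.900000) / (0.141937 − (-0.158146)) = 2.100000 − (0.028387)/(0.300083) = 2.005401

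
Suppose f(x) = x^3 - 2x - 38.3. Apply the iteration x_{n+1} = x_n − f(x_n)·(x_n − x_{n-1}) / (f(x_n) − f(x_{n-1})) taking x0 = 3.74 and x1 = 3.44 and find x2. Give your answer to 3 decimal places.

f(3.74) = 6.53362, f(3.44) = -4.47242
x2 = 3.44000 − (-4.47242)·(3.44000 − 3.74000) / (-4.47242 − 6.53362) = 3.44000 − (1.34172)/(-11.00604) = 3.56191

3.562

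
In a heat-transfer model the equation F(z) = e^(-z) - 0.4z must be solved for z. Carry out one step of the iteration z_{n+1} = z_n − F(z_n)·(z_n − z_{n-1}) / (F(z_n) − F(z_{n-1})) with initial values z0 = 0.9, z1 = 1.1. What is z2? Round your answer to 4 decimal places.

F(0.9) = 0.046570, F(1.1) = -0.107129
z2 = 1.100000 − (-0.107129)·(1.100000 − 0.900000) / (-0.107129 − 0.046570) = 1.100000 − (-0.021426)/(-0.153699) = 0.960599

0.9606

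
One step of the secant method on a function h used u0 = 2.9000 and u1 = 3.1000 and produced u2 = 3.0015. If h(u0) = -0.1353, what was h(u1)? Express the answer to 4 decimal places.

0.1313

The secant line through (2.9000, -0.1353) and (3.1000, h(u1)) crosses zero at u2 = 3.0015.
So (2.9000, -0.1353), (3.1000, h(u1)), (3.0015, 0) are collinear:
h(u1) = -0.1353 · (3.1000 − 3.0015) / (2.9000 − 3.0015) = -0.1353 · (0.098500)/(-0.101500) = 0.131301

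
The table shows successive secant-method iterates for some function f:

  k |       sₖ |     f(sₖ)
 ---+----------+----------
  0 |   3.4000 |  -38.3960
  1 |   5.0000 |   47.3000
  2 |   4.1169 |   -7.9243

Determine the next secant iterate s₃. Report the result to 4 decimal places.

4.2436

s₃ = 4.1169 − (-7.9243)·(4.1169 − 5.0000) / (-7.9243 − 47.3000)
   = 4.1169 − (6.997949)/(-55.224300) = 4.243619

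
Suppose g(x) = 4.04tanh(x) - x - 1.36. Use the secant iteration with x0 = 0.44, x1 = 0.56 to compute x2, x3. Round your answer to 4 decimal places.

0.4992, 0.4967

g(0.44) = -0.128876, g(0.56) = 0.132229
x2 = 0.560000 − 0.132229·(0.560000 − 0.440000) / (0.132229 − (-0.128876)) = 0.560000 − (0.015867)/(0.261105) = 0.499230
g(0.499230) = 0.005275
x3 = 0.499230 − 0.005275·(0.499230 − 0.560000) / (0.005275 − 0.132229) = 0.499230 − (-0.000321)/(-0.126954) = 0.496705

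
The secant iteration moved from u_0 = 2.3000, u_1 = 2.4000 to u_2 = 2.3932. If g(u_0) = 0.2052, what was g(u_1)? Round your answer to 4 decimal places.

-0.0150

The secant line through (2.3000, 0.2052) and (2.4000, g(u_1)) crosses zero at u_2 = 2.3932.
So (2.3000, 0.2052), (2.4000, g(u_1)), (2.3932, 0) are collinear:
g(u_1) = 0.2052 · (2.4000 − 2.3932) / (2.3000 − 2.3932) = 0.2052 · (0.006800)/(-0.093200) = -0.014972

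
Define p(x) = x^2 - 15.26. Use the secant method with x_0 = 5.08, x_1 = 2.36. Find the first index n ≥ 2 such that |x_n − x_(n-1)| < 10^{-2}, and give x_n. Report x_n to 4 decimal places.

n = 5, x_n = 3.9064

p(5.08) = 10.546400, p(2.36) = -9.690400
x_2 = 2.360000 − (-9.690400)·(-2.720000)/(-20.236800) = 3.662473;  |Δ| = 1.302473
p(3.662473) = -1.846291
x_3 = 3.662473 − (-1.846291)·(1.302473)/(7.844109) = 3.969040;  |Δ| = 0.306567
p(3.969040) = 0.493278
x_4 = 3.969040 − 0.493278·(0.306567)/(2.339569) = 3.904403;  |Δ| = 0.064637
p(3.904403) = -0.015638
x_5 = 3.904403 − (-0.015638)·(-0.064637)/(-0.508916) = 3.906389;  |Δ| = 0.001986
|x_5 − x_4| = 0.001986 < 10^{-2}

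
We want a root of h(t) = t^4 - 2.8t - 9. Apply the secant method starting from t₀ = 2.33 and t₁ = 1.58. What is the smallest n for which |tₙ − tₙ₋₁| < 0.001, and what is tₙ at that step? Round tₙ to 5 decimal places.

h(2.33) = 13.9489552, h(1.58) = -7.1919870
t₂ = 1.5800000 − (-7.1919870)·(-0.7500000)/(-21.1409422) = 1.8351443;  |Δ| = 0.2551443
h(1.8351443) = -2.7966336
t₃ = 1.8351443 − (-2.7966336)·(0.2551443)/(4.3953534) = 1.9974850;  |Δ| = 0.1623408
h(1.9974850) = 1.3267148
t₄ = 1.9974850 − 1.3267148·(0.1623408)/(4.1233484) = 1.9452508;  |Δ| = 0.0522342
h(1.9452508) = -0.1280407
t₅ = 1.9452508 − (-0.1280407)·(-0.0522342)/(-1.4547555) = 1.9498482;  |Δ| = 0.0045974
h(1.9498482) = -0.0050698
t₆ = 1.9498482 − (-0.0050698)·(0.0045974)/(0.1229709) = 1.9500378;  |Δ| = 0.0001895
|t₆ − t₅| = 0.0001895 < 0.001

n = 6, tₙ = 1.95004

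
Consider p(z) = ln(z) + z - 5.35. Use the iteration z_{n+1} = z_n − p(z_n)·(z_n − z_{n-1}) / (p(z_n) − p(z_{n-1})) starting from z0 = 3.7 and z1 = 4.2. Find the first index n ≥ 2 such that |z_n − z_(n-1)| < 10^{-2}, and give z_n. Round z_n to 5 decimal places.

n = 3, z_n = 3.97098

p(3.7) = -0.3416672, p(4.2) = 0.2850845
z2 = 4.2000000 − 0.2850845·(0.5000000)/(0.6267517) = 3.9725698;  |Δ| = 0.2274302
p(3.9725698) = 0.0019830
z3 = 3.9725698 − 0.0019830·(-0.2274302)/(-0.2831015) = 3.9709768;  |Δ| = 0.0015930
|z3 − z2| = 0.0015930 < 10^{-2}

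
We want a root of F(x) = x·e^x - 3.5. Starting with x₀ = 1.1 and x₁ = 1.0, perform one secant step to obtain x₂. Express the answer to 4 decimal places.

F(1.1) = -0.195417, F(1.0) = -0.781718
x₂ = 1.000000 − (-0.781718)·(1.000000 − 1.100000) / (-0.781718 − (-0.195417)) = 1.000000 − (0.078172)/(-0.586301) = 1.133331

1.1333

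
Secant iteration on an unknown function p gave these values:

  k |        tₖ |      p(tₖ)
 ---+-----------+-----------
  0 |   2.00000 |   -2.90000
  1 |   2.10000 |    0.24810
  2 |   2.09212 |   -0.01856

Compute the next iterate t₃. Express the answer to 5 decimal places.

t₃ = 2.09212 − (-0.01856)·(2.09212 − 2.10000) / (-0.01856 − 0.24810)
   = 2.09212 − (0.0001463)/(-0.2666600) = 2.0926685

2.09267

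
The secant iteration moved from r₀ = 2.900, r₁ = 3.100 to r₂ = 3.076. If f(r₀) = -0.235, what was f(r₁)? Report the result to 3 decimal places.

0.032

The secant line through (2.900, -0.235) and (3.100, f(r₁)) crosses zero at r₂ = 3.076.
So (2.900, -0.235), (3.100, f(r₁)), (3.076, 0) are collinear:
f(r₁) = -0.235 · (3.100 − 3.076) / (2.900 − 3.076) = -0.235 · (0.02400)/(-0.17600) = 0.03205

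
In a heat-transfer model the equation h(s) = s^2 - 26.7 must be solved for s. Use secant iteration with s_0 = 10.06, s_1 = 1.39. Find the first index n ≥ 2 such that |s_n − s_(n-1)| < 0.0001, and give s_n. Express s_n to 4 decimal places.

n = 8, s_n = 5.1672

h(10.06) = 74.503600, h(1.39) = -24.767900
s_2 = 1.390000 − (-24.767900)·(-8.670000)/(-99.271500) = 3.553135;  |Δ| = 2.163135
h(3.553135) = -14.075229
s_3 = 3.553135 − (-14.075229)·(2.163135)/(10.692671) = 6.400565;  |Δ| = 2.847429
h(6.400565) = 14.267230
s_4 = 6.400565 − 14.267230·(2.847429)/(28.342459) = 4.967205;  |Δ| = 1.433359
h(4.967205) = -2.026871
s_5 = 4.967205 − (-2.026871)·(-1.433359)/(-16.294100) = 5.145505;  |Δ| = 0.178300
h(5.145505) = -0.223777
s_6 = 5.145505 − (-0.223777)·(0.178300)/(1.803094) = 5.167633;  |Δ| = 0.022128
h(5.167633) = 0.004435
s_7 = 5.167633 − 0.004435·(0.022128)/(0.228212) = 5.167203;  |Δ| = 0.000430
h(5.167203) = -0.000009
s_8 = 5.167203 − (-0.000009)·(-0.000430)/(-0.004444) = 5.167204;  |Δ| = 0.000001
|s_8 − s_7| = 0.000001 < 0.0001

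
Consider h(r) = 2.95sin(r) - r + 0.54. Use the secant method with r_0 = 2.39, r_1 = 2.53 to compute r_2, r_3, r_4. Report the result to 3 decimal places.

2.440, 2.441, 2.441

h(2.39) = 0.16427, h(2.53) = -0.29619
r_2 = 2.53000 − (-0.29619)·(2.53000 − 2.39000) / (-0.29619 − 0.16427) = 2.53000 − (-0.04147)/(-0.46046) = 2.43994
h(2.43994) = 0.00421
r_3 = 2.43994 − 0.00421·(2.43994 − 2.53000) / (0.00421 − (-0.29619)) = 2.43994 − (-0.00038)/(0.30040) = 2.44121
h(2.44121) = 0.00010
r_4 = 2.44121 − 0.00010·(2.44121 − 2.43994) / (0.00010 − 0.00421) = 2.44121 − (0.00000)/(-0.00411) = 2.44124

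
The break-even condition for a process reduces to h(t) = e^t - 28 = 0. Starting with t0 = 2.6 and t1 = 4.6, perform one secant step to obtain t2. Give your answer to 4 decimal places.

h(2.6) = -14.536262, h(4.6) = 71.484316
t2 = 4.600000 − 71.484316·(4.600000 − 2.600000) / (71.484316 − (-14.536262)) = 4.600000 − (142.968631)/(86.020578) = 2.937972

2.9380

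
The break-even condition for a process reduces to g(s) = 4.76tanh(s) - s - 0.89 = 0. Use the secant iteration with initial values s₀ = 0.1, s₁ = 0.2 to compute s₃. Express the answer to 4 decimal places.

g(0.1) = -0.515580, g(0.2) = -0.150493
s₂ = 0.200000 − (-0.150493)·(0.200000 − 0.100000) / (-0.150493 − (-0.515580)) = 0.200000 − (-0.015049)/(0.365087) = 0.241221
g(0.241221) = -0.004772
s₃ = 0.241221 − (-0.004772)·(0.241221 − 0.200000) / (-0.004772 − (-0.150493)) = 0.241221 − (-0.000197)/(0.145721) = 0.242571

0.2426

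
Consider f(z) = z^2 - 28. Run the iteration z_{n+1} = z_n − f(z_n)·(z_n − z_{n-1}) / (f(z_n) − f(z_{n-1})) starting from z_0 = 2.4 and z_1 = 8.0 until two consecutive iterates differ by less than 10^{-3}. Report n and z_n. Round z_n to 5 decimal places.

f(2.4) = -22.2400000, f(8.0) = 36.0000000
z_2 = 8.0000000 − 36.0000000·(5.6000000)/(58.2400000) = 4.5384615;  |Δ| = 3.4615385
f(4.5384615) = -7.4023669
z_3 = 4.5384615 − (-7.4023669)·(-3.4615385)/(-43.4023669) = 5.1288344;  |Δ| = 0.5903728
f(5.1288344) = -1.6950582
z_4 = 5.1288344 − (-1.6950582)·(0.5903728)/(5.7073087) = 5.3041738;  |Δ| = 0.1753394
f(5.3041738) = 0.1342595
z_5 = 5.3041738 − 0.1342595·(0.1753394)/(1.8293177) = 5.2913051;  |Δ| = 0.0128687
f(5.2913051) = -0.0020908
z_6 = 5.2913051 − (-0.0020908)·(-0.0128687)/(-0.1363503) = 5.2915024;  |Δ| = 0.0001973
|z_6 − z_5| = 0.0001973 < 10^{-3}

n = 6, z_n = 5.29150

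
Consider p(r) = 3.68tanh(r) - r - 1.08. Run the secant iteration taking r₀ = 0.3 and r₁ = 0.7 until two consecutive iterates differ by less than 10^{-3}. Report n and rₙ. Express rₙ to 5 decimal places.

p(0.3) = -0.3079696, p(0.7) = 0.4440734
r₂ = 0.7000000 − 0.4440734·(0.4000000)/(0.7520430) = 0.4638042;  |Δ| = 0.2361958
p(0.4638042) = 0.0502970
r₃ = 0.4638042 − 0.0502970·(-0.2361958)/(-0.3937764) = 0.4336350;  |Δ| = 0.0301693
p(0.4336350) = -0.0108899
r₄ = 0.4336350 − (-0.0108899)·(-0.0301693)/(-0.0611870) = 0.4390044;  |Δ| = 0.0053695
p(0.4390044) = 0.0001691
r₅ = 0.4390044 − 0.0001691·(0.0053695)/(0.0110590) = 0.4389224;  |Δ| = 0.0000821
|r₅ − r₄| = 0.0000821 < 10^{-3}

n = 5, rₙ = 0.43892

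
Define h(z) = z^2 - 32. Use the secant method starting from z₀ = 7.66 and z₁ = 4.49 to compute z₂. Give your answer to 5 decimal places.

5.46448

h(7.66) = 26.6756000, h(4.49) = -11.8399000
z₂ = 4.4900000 − (-11.8399000)·(4.4900000 − 7.6600000) / (-11.8399000 − 26.6756000) = 4.4900000 − (37.5324830)/(-38.5155000) = 5.4644774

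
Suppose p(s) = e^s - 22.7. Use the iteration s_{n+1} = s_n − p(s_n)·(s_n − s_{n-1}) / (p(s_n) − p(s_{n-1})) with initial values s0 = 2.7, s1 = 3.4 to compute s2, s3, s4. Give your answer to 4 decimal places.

p(2.7) = -7.820268, p(3.4) = 7.264100
s2 = 3.400000 − 7.264100·(3.400000 − 2.700000) / (7.264100 − (-7.820268)) = 3.400000 − (5.084870)/(15.084368) = 3.062905
p(3.062905) = -1.310403
s3 = 3.062905 − (-1.310403)·(3.062905 − 3.400000) / (-1.310403 − 7.264100) = 3.062905 − (0.441731)/(-8.574503) = 3.114421
p(3.114421) = -0.179603
s4 = 3.114421 − (-0.179603)·(3.114421 − 3.062905) / (-0.179603 − (-1.310403)) = 3.114421 − (-0.009253)/(1.130801) = 3.122604

3.0629, 3.1144, 3.1226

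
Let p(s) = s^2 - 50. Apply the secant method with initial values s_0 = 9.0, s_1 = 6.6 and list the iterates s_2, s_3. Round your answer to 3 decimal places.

p(9.0) = 31.00000, p(6.6) = -6.44000
s_2 = 6.60000 − (-6.44000)·(6.60000 − 9.00000) / (-6.44000 − 31.00000) = 6.60000 − (15.45600)/(-37.44000) = 7.01282
p(7.01282) = -0.82035
s_3 = 7.01282 − (-0.82035)·(7.01282 − 6.60000) / (-0.82035 − (-6.44000)) = 7.01282 − (-0.33866)/(5.61965) = 7.07308

7.013, 7.073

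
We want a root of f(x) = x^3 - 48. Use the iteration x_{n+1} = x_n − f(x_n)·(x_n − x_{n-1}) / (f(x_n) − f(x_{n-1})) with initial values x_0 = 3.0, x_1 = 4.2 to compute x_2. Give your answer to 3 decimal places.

3.535

f(3.0) = -21.00000, f(4.2) = 26.08800
x_2 = 4.20000 − 26.08800·(4.20000 − 3.00000) / (26.08800 − (-21.00000)) = 4.20000 − (31.30560)/(47.08800) = 3.53517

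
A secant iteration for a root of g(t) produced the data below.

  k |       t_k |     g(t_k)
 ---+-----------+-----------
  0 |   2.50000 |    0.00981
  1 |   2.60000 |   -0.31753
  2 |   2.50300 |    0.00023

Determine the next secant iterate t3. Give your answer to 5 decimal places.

t3 = 2.50300 − 0.00023·(2.50300 − 2.60000) / (0.00023 − (-0.31753))
   = 2.50300 − (-0.0000223)/(0.3177600) = 2.5030702

2.50307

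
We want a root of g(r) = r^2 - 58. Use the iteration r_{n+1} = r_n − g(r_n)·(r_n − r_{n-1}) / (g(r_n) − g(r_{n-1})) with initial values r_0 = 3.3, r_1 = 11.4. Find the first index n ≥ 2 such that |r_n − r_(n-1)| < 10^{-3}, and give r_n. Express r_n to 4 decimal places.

n = 6, r_n = 7.6158

g(3.3) = -47.110000, g(11.4) = 71.960000
r_2 = 11.400000 − 71.960000·(8.100000)/(119.070000) = 6.504762;  |Δ| = 4.895238
g(6.504762) = -15.688073
r_3 = 6.504762 − (-15.688073)·(-4.895238)/(-87.648073) = 7.380957;  |Δ| = 0.876196
g(7.380957) = -3.521467
r_4 = 7.380957 − (-3.521467)·(0.876196)/(12.166605) = 7.634561;  |Δ| = 0.253604
g(7.634561) = 0.286521
r_5 = 7.634561 − 0.286521·(0.253604)/(3.807988) = 7.615479;  |Δ| = 0.019082
g(7.615479) = -0.004475
r_6 = 7.615479 − (-0.004475)·(-0.019082)/(-0.290996) = 7.615773;  |Δ| = 0.000293
|r_6 − r_5| = 0.000293 < 10^{-3}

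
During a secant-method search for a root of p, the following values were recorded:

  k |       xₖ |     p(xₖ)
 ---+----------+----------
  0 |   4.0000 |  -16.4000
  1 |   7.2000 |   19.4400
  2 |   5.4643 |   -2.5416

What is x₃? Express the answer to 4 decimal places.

5.6650

x₃ = 5.4643 − (-2.5416)·(5.4643 − 7.2000) / (-2.5416 − 19.4400)
   = 5.4643 − (4.411455)/(-21.981600) = 5.664989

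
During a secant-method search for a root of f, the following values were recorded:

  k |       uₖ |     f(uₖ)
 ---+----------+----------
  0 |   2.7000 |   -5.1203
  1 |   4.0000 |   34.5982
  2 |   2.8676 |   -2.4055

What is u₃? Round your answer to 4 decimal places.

2.9412

u₃ = 2.8676 − (-2.4055)·(2.8676 − 4.0000) / (-2.4055 − 34.5982)
   = 2.8676 − (2.723988)/(-37.003700) = 2.941214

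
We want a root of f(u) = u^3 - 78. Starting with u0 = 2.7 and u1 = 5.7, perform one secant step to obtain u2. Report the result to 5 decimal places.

3.75704

f(2.7) = -58.3170000, f(5.7) = 107.1930000
u2 = 5.7000000 − 107.1930000·(5.7000000 − 2.7000000) / (107.1930000 − (-58.3170000)) = 5.7000000 − (321.5790000)/(165.5100000) = 3.7570419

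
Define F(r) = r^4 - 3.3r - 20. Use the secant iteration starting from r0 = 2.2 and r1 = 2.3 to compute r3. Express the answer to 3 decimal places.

2.291

F(2.2) = -3.83440, F(2.3) = 0.39410
r2 = 2.30000 − 0.39410·(2.30000 − 2.20000) / (0.39410 − (-3.83440)) = 2.30000 − (0.03941)/(4.22850) = 2.29068
F(2.29068) = -0.02598
r3 = 2.29068 − (-0.02598)·(2.29068 − 2.30000) / (-0.02598 − 0.39410) = 2.29068 − (0.00024)/(-0.42008) = 2.29126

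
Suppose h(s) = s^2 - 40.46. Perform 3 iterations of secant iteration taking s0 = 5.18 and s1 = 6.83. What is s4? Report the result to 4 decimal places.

h(5.18) = -13.627600, h(6.83) = 6.188900
s2 = 6.830000 − 6.188900·(6.830000 − 5.180000) / (6.188900 − (-13.627600)) = 6.830000 − (10.211685)/(19.816500) = 6.314688
h(6.314688) = -0.584718
s3 = 6.314688 − (-0.584718)·(6.314688 − 6.830000) / (-0.584718 − 6.188900) = 6.314688 − (0.301313)/(-6.773618) = 6.359171
h(6.359171) = -0.020944
s4 = 6.359171 − (-0.020944)·(6.359171 − 6.314688) / (-0.020944 − (-0.584718)) = 6.359171 − (-0.000932)/(0.563774) = 6.360824

6.3608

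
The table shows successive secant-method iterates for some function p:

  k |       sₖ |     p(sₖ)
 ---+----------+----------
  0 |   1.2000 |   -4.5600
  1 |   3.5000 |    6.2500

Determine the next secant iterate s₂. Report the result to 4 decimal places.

s₂ = 3.5000 − 6.2500·(3.5000 − 1.2000) / (6.2500 − (-4.5600))
   = 3.5000 − (14.375000)/(10.810000) = 2.170213

2.1702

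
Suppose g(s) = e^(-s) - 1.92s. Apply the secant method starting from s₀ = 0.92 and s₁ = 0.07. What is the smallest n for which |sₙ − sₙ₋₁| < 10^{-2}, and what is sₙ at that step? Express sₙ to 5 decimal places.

g(0.92) = -1.3678810, g(0.07) = 0.7979938
s₂ = 0.0700000 − 0.7979938·(-0.8500000)/(2.1658748) = 0.3831736;  |Δ| = 0.3131736
g(0.3831736) = -0.0539987
s₃ = 0.3831736 − (-0.0539987)·(0.3131736)/(-0.8519925) = 0.3633248;  |Δ| = 0.0198487
g(0.3633248) = -0.0022232
s₄ = 0.3633248 − (-0.0022232)·(-0.0198487)/(0.0517755) = 0.3624726;  |Δ| = 0.0008523
|s₄ − s₃| = 0.0008523 < 10^{-2}

n = 4, sₙ = 0.36247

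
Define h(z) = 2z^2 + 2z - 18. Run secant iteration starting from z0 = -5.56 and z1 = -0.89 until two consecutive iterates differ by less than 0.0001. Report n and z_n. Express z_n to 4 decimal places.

n = 8, z_n = -3.5414

h(-5.56) = 32.707200, h(-0.89) = -18.195800
z2 = -0.890000 − (-18.195800)·(4.670000)/(-50.903000) = -2.559339;  |Δ| = 1.669339
h(-2.559339) = -10.018242
z3 = -2.559339 − (-10.018242)·(-1.669339)/(8.177558) = -4.604430;  |Δ| = 2.045091
h(-4.604430) = 15.192692
z4 = -4.604430 − 15.192692·(-2.045091)/(25.210934) = -3.372011;  |Δ| = 1.232419
h(-3.372011) = -2.003104
z5 = -3.372011 − (-2.003104)·(1.232419)/(-17.195796) = -3.515573;  |Δ| = 0.143562
h(-3.515573) = -0.312637
z6 = -3.515573 − (-0.312637)·(-0.143562)/(1.690467) = -3.542124;  |Δ| = 0.026551
h(-3.542124) = 0.009033
z7 = -3.542124 − 0.009033·(-0.026551)/(0.321670) = -3.541378;  |Δ| = 0.000746
h(-3.541378) = -0.000038
z8 = -3.541378 − (-0.000038)·(0.000746)/(-0.009072) = -3.541381;  |Δ| = 0.000003
|z8 − z7| = 0.000003 < 0.0001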